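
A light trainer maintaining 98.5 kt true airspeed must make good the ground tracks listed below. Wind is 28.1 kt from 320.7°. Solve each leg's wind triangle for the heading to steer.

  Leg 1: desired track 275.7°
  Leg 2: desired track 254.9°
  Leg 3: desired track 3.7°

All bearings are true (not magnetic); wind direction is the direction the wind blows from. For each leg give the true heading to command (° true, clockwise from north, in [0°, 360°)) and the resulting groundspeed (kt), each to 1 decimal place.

Leg 1: desired track 275.7°; wind correction +11.6° → command heading 287.3°, groundspeed 76.6 kt
Leg 2: desired track 254.9°; wind correction +15.1° → command heading 270.0°, groundspeed 83.6 kt
Leg 3: desired track 3.7°; wind correction -11.2° → command heading 352.5°, groundspeed 76.1 kt

Leg 1: heading=287.3°, groundspeed=76.6 kt
Leg 2: heading=270.0°, groundspeed=83.6 kt
Leg 3: heading=352.5°, groundspeed=76.1 kt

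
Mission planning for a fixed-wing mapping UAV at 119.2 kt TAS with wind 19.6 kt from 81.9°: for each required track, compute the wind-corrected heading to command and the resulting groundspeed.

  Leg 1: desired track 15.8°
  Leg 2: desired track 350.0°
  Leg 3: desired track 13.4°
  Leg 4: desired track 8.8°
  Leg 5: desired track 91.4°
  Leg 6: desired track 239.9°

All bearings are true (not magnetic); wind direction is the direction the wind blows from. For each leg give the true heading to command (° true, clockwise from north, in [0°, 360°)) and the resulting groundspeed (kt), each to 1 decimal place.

Leg 1: desired track 15.8°; wind correction +8.6° → command heading 24.4°, groundspeed 109.9 kt
Leg 2: desired track 350.0°; wind correction +9.5° → command heading 359.5°, groundspeed 118.2 kt
Leg 3: desired track 13.4°; wind correction +8.8° → command heading 22.2°, groundspeed 110.6 kt
Leg 4: desired track 8.8°; wind correction +9.1° → command heading 17.9°, groundspeed 112.0 kt
Leg 5: desired track 91.4°; wind correction -1.6° → command heading 89.8°, groundspeed 99.8 kt
Leg 6: desired track 239.9°; wind correction -3.5° → command heading 236.4°, groundspeed 137.1 kt

Leg 1: heading=24.4°, groundspeed=109.9 kt
Leg 2: heading=359.5°, groundspeed=118.2 kt
Leg 3: heading=22.2°, groundspeed=110.6 kt
Leg 4: heading=17.9°, groundspeed=112.0 kt
Leg 5: heading=89.8°, groundspeed=99.8 kt
Leg 6: heading=236.4°, groundspeed=137.1 kt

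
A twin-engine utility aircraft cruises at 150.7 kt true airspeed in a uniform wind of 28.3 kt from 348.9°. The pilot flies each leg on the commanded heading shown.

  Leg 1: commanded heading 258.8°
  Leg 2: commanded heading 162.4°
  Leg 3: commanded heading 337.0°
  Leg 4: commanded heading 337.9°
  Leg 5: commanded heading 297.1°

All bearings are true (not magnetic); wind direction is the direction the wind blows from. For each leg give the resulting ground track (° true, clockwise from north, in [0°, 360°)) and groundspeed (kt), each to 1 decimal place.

Leg 1: track=248.2°, groundspeed=153.4 kt
Leg 2: track=163.4°, groundspeed=178.8 kt
Leg 3: track=334.3°, groundspeed=123.1 kt
Leg 4: track=335.4°, groundspeed=123.0 kt
Leg 5: track=287.6°, groundspeed=135.0 kt

Leg 1: heading 258.8°; drift -10.6° → track 248.2°, groundspeed 153.4 kt
Leg 2: heading 162.4°; drift +1.0° → track 163.4°, groundspeed 178.8 kt
Leg 3: heading 337.0°; drift -2.7° → track 334.3°, groundspeed 123.1 kt
Leg 4: heading 337.9°; drift -2.5° → track 335.4°, groundspeed 123.0 kt
Leg 5: heading 297.1°; drift -9.5° → track 287.6°, groundspeed 135.0 kt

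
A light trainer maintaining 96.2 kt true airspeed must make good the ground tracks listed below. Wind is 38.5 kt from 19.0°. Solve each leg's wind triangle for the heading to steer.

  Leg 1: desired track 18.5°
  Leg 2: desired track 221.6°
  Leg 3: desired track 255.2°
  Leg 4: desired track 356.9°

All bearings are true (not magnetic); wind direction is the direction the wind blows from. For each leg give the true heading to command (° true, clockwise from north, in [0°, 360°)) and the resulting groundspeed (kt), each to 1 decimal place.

Leg 1: heading=18.7°, groundspeed=57.7 kt
Leg 2: heading=230.4°, groundspeed=130.6 kt
Leg 3: heading=274.6°, groundspeed=112.1 kt
Leg 4: heading=5.6°, groundspeed=59.4 kt

Leg 1: desired track 18.5°; wind correction +0.2° → command heading 18.7°, groundspeed 57.7 kt
Leg 2: desired track 221.6°; wind correction +8.8° → command heading 230.4°, groundspeed 130.6 kt
Leg 3: desired track 255.2°; wind correction +19.4° → command heading 274.6°, groundspeed 112.1 kt
Leg 4: desired track 356.9°; wind correction +8.7° → command heading 5.6°, groundspeed 59.4 kt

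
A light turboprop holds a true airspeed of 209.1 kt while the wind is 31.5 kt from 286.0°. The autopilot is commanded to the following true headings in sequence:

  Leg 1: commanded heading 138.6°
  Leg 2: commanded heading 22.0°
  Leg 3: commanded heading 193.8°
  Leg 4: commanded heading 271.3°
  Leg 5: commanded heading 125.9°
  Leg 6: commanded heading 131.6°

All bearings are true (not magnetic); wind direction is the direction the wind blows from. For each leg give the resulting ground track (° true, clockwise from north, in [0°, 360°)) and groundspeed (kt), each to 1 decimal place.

Leg 1: heading 138.6°; drift -4.1° → track 134.5°, groundspeed 236.2 kt
Leg 2: heading 22.0°; drift +8.4° → track 30.4°, groundspeed 214.7 kt
Leg 3: heading 193.8°; drift -8.5° → track 185.3°, groundspeed 212.7 kt
Leg 4: heading 271.3°; drift -2.6° → track 268.7°, groundspeed 178.8 kt
Leg 5: heading 125.9°; drift -2.6° → track 123.3°, groundspeed 239.0 kt
Leg 6: heading 131.6°; drift -3.3° → track 128.3°, groundspeed 237.9 kt

Leg 1: track=134.5°, groundspeed=236.2 kt
Leg 2: track=30.4°, groundspeed=214.7 kt
Leg 3: track=185.3°, groundspeed=212.7 kt
Leg 4: track=268.7°, groundspeed=178.8 kt
Leg 5: track=123.3°, groundspeed=239.0 kt
Leg 6: track=128.3°, groundspeed=237.9 kt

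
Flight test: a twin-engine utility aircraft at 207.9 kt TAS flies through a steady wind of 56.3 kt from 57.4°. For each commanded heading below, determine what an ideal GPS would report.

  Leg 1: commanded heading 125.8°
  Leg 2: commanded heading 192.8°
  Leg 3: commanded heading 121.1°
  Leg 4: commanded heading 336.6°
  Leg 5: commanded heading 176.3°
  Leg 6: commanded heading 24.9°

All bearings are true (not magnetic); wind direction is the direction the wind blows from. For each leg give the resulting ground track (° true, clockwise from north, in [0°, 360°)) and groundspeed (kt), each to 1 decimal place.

Leg 1: heading 125.8°; drift +15.6° → track 141.4°, groundspeed 194.4 kt
Leg 2: heading 192.8°; drift +9.1° → track 201.9°, groundspeed 251.1 kt
Leg 3: heading 121.1°; drift +15.4° → track 136.5°, groundspeed 189.8 kt
Leg 4: heading 336.6°; drift -15.6° → track 321.0°, groundspeed 206.5 kt
Leg 5: heading 176.3°; drift +11.8° → track 188.1°, groundspeed 240.2 kt
Leg 6: heading 24.9°; drift -10.7° → track 14.2°, groundspeed 163.2 kt

Leg 1: track=141.4°, groundspeed=194.4 kt
Leg 2: track=201.9°, groundspeed=251.1 kt
Leg 3: track=136.5°, groundspeed=189.8 kt
Leg 4: track=321.0°, groundspeed=206.5 kt
Leg 5: track=188.1°, groundspeed=240.2 kt
Leg 6: track=14.2°, groundspeed=163.2 kt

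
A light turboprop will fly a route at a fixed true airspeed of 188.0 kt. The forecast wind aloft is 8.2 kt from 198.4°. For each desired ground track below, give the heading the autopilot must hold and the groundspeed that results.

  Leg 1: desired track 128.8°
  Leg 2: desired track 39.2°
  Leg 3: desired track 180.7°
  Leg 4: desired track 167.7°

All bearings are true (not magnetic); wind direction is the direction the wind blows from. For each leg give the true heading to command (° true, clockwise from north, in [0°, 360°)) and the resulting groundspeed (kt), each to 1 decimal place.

Leg 1: heading=131.1°, groundspeed=185.0 kt
Leg 2: heading=40.1°, groundspeed=195.6 kt
Leg 3: heading=181.5°, groundspeed=180.2 kt
Leg 4: heading=169.0°, groundspeed=180.9 kt

Leg 1: desired track 128.8°; wind correction +2.3° → command heading 131.1°, groundspeed 185.0 kt
Leg 2: desired track 39.2°; wind correction +0.9° → command heading 40.1°, groundspeed 195.6 kt
Leg 3: desired track 180.7°; wind correction +0.8° → command heading 181.5°, groundspeed 180.2 kt
Leg 4: desired track 167.7°; wind correction +1.3° → command heading 169.0°, groundspeed 180.9 kt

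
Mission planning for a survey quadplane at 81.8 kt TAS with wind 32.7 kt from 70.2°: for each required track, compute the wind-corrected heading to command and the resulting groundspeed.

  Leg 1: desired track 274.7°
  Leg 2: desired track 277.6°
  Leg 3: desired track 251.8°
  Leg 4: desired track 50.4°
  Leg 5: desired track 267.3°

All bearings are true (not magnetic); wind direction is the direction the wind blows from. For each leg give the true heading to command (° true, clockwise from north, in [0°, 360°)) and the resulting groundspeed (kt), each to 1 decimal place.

Leg 1: heading=284.2°, groundspeed=110.4 kt
Leg 2: heading=288.2°, groundspeed=109.4 kt
Leg 3: heading=252.4°, groundspeed=114.5 kt
Leg 4: heading=58.2°, groundspeed=50.3 kt
Leg 5: heading=274.1°, groundspeed=112.5 kt

Leg 1: desired track 274.7°; wind correction +9.5° → command heading 284.2°, groundspeed 110.4 kt
Leg 2: desired track 277.6°; wind correction +10.6° → command heading 288.2°, groundspeed 109.4 kt
Leg 3: desired track 251.8°; wind correction +0.6° → command heading 252.4°, groundspeed 114.5 kt
Leg 4: desired track 50.4°; wind correction +7.8° → command heading 58.2°, groundspeed 50.3 kt
Leg 5: desired track 267.3°; wind correction +6.8° → command heading 274.1°, groundspeed 112.5 kt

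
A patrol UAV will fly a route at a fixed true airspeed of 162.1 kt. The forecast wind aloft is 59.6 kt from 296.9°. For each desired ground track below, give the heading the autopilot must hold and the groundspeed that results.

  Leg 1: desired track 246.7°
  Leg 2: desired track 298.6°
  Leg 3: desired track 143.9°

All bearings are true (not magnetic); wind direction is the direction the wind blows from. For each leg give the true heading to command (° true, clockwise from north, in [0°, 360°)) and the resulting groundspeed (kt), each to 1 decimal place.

Leg 1: desired track 246.7°; wind correction +16.4° → command heading 263.1°, groundspeed 117.3 kt
Leg 2: desired track 298.6°; wind correction -0.6° → command heading 298.0°, groundspeed 102.5 kt
Leg 3: desired track 143.9°; wind correction +9.6° → command heading 153.5°, groundspeed 212.9 kt

Leg 1: heading=263.1°, groundspeed=117.3 kt
Leg 2: heading=298.0°, groundspeed=102.5 kt
Leg 3: heading=153.5°, groundspeed=212.9 kt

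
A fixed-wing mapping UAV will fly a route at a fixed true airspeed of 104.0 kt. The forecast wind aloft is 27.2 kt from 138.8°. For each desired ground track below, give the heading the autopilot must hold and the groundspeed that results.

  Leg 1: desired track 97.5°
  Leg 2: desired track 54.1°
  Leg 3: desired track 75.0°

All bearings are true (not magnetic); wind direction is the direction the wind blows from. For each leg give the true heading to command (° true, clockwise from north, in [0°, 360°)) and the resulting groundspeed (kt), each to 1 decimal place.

Leg 1: desired track 97.5°; wind correction +9.9° → command heading 107.4°, groundspeed 82.0 kt
Leg 2: desired track 54.1°; wind correction +15.1° → command heading 69.2°, groundspeed 97.9 kt
Leg 3: desired track 75.0°; wind correction +13.6° → command heading 88.6°, groundspeed 89.1 kt

Leg 1: heading=107.4°, groundspeed=82.0 kt
Leg 2: heading=69.2°, groundspeed=97.9 kt
Leg 3: heading=88.6°, groundspeed=89.1 kt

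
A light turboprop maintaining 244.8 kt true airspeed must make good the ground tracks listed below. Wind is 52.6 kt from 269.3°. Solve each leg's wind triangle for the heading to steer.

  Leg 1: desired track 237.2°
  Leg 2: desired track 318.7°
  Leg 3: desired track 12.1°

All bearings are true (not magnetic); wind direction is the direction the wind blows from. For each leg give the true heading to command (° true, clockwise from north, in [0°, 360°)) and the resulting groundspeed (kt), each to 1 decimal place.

Leg 1: desired track 237.2°; wind correction +6.6° → command heading 243.8°, groundspeed 198.6 kt
Leg 2: desired track 318.7°; wind correction -9.4° → command heading 309.3°, groundspeed 207.3 kt
Leg 3: desired track 12.1°; wind correction -12.1° → command heading 0.0°, groundspeed 251.0 kt

Leg 1: heading=243.8°, groundspeed=198.6 kt
Leg 2: heading=309.3°, groundspeed=207.3 kt
Leg 3: heading=0.0°, groundspeed=251.0 kt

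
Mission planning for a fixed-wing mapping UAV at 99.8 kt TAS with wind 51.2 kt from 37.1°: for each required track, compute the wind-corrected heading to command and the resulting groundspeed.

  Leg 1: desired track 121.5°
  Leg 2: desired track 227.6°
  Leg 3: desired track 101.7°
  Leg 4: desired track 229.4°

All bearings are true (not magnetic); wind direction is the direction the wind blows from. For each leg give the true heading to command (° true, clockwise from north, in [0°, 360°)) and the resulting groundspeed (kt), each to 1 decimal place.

Leg 1: heading=90.8°, groundspeed=80.8 kt
Leg 2: heading=233.0°, groundspeed=149.7 kt
Leg 3: heading=74.1°, groundspeed=66.5 kt
Leg 4: heading=235.7°, groundspeed=149.2 kt

Leg 1: desired track 121.5°; wind correction -30.7° → command heading 90.8°, groundspeed 80.8 kt
Leg 2: desired track 227.6°; wind correction +5.4° → command heading 233.0°, groundspeed 149.7 kt
Leg 3: desired track 101.7°; wind correction -27.6° → command heading 74.1°, groundspeed 66.5 kt
Leg 4: desired track 229.4°; wind correction +6.3° → command heading 235.7°, groundspeed 149.2 kt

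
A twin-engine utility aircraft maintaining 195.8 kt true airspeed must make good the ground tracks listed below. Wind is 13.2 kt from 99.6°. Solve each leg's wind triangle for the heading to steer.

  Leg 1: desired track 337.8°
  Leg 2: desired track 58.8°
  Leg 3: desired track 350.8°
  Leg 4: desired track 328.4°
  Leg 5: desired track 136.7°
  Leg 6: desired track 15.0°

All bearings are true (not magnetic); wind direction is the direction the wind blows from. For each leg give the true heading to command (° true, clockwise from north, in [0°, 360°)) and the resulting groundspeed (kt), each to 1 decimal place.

Leg 1: heading=341.1°, groundspeed=202.4 kt
Leg 2: heading=61.3°, groundspeed=185.6 kt
Leg 3: heading=354.5°, groundspeed=199.7 kt
Leg 4: heading=331.3°, groundspeed=204.2 kt
Leg 5: heading=134.4°, groundspeed=185.1 kt
Leg 6: heading=18.8°, groundspeed=194.1 kt

Leg 1: desired track 337.8°; wind correction +3.3° → command heading 341.1°, groundspeed 202.4 kt
Leg 2: desired track 58.8°; wind correction +2.5° → command heading 61.3°, groundspeed 185.6 kt
Leg 3: desired track 350.8°; wind correction +3.7° → command heading 354.5°, groundspeed 199.7 kt
Leg 4: desired track 328.4°; wind correction +2.9° → command heading 331.3°, groundspeed 204.2 kt
Leg 5: desired track 136.7°; wind correction -2.3° → command heading 134.4°, groundspeed 185.1 kt
Leg 6: desired track 15.0°; wind correction +3.8° → command heading 18.8°, groundspeed 194.1 kt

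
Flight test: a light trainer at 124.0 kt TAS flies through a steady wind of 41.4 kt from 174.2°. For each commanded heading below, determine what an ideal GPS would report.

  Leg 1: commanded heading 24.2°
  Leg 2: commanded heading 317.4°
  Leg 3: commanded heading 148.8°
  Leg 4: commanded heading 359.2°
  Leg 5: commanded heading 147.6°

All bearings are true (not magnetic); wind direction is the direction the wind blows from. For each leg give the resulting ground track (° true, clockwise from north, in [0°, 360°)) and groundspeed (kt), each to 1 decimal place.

Leg 1: track=16.8°, groundspeed=161.2 kt
Leg 2: track=326.4°, groundspeed=159.1 kt
Leg 3: track=137.2°, groundspeed=88.4 kt
Leg 4: track=357.9°, groundspeed=165.3 kt
Leg 5: track=135.6°, groundspeed=88.9 kt

Leg 1: heading 24.2°; drift -7.4° → track 16.8°, groundspeed 161.2 kt
Leg 2: heading 317.4°; drift +9.0° → track 326.4°, groundspeed 159.1 kt
Leg 3: heading 148.8°; drift -11.6° → track 137.2°, groundspeed 88.4 kt
Leg 4: heading 359.2°; drift -1.3° → track 357.9°, groundspeed 165.3 kt
Leg 5: heading 147.6°; drift -12.0° → track 135.6°, groundspeed 88.9 kt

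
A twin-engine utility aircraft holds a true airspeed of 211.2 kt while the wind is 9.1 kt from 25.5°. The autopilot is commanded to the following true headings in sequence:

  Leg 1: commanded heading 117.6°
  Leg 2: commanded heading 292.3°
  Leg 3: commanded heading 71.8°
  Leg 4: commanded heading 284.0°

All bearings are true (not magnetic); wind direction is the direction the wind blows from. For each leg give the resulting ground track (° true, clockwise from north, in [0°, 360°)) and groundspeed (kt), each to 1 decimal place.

Leg 1: track=120.1°, groundspeed=211.7 kt
Leg 2: track=289.8°, groundspeed=211.9 kt
Leg 3: track=73.6°, groundspeed=205.0 kt
Leg 4: track=281.6°, groundspeed=213.2 kt

Leg 1: heading 117.6°; drift +2.5° → track 120.1°, groundspeed 211.7 kt
Leg 2: heading 292.3°; drift -2.5° → track 289.8°, groundspeed 211.9 kt
Leg 3: heading 71.8°; drift +1.8° → track 73.6°, groundspeed 205.0 kt
Leg 4: heading 284.0°; drift -2.4° → track 281.6°, groundspeed 213.2 kt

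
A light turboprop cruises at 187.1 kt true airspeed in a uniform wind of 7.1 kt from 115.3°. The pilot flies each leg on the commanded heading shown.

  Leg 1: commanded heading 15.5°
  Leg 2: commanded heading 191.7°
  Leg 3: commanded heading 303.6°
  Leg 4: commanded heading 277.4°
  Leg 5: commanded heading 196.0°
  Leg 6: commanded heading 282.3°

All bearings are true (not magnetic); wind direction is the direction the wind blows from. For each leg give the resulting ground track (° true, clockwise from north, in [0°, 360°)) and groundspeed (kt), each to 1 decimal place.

Leg 1: heading 15.5°; drift -2.1° → track 13.4°, groundspeed 188.4 kt
Leg 2: heading 191.7°; drift +2.1° → track 193.8°, groundspeed 185.6 kt
Leg 3: heading 303.6°; drift -0.3° → track 303.3°, groundspeed 194.1 kt
Leg 4: heading 277.4°; drift +0.6° → track 278.0°, groundspeed 193.9 kt
Leg 5: heading 196.0°; drift +2.2° → track 198.2°, groundspeed 186.1 kt
Leg 6: heading 282.3°; drift +0.5° → track 282.8°, groundspeed 194.0 kt

Leg 1: track=13.4°, groundspeed=188.4 kt
Leg 2: track=193.8°, groundspeed=185.6 kt
Leg 3: track=303.3°, groundspeed=194.1 kt
Leg 4: track=278.0°, groundspeed=193.9 kt
Leg 5: track=198.2°, groundspeed=186.1 kt
Leg 6: track=282.8°, groundspeed=194.0 kt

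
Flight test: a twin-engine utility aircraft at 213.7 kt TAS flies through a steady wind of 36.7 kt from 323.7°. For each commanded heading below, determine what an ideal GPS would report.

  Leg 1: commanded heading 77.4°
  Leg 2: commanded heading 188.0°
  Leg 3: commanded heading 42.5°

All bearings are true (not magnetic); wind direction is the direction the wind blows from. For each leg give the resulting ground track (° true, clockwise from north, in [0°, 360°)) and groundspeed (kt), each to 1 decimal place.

Leg 1: track=85.8°, groundspeed=230.9 kt
Leg 2: track=181.9°, groundspeed=241.3 kt
Leg 3: track=52.4°, groundspeed=209.7 kt

Leg 1: heading 77.4°; drift +8.4° → track 85.8°, groundspeed 230.9 kt
Leg 2: heading 188.0°; drift -6.1° → track 181.9°, groundspeed 241.3 kt
Leg 3: heading 42.5°; drift +9.9° → track 52.4°, groundspeed 209.7 kt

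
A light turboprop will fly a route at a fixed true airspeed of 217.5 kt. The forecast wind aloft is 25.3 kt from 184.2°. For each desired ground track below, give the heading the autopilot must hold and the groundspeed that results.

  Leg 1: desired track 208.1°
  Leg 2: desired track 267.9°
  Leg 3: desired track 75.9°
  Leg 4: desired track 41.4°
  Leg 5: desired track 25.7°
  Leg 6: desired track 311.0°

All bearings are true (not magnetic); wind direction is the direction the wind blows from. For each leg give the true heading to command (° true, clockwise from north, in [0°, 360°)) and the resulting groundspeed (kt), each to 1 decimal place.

Leg 1: desired track 208.1°; wind correction -2.7° → command heading 205.4°, groundspeed 194.1 kt
Leg 2: desired track 267.9°; wind correction -6.6° → command heading 261.3°, groundspeed 213.3 kt
Leg 3: desired track 75.9°; wind correction +6.3° → command heading 82.2°, groundspeed 224.1 kt
Leg 4: desired track 41.4°; wind correction +4.0° → command heading 45.4°, groundspeed 237.1 kt
Leg 5: desired track 25.7°; wind correction +2.4° → command heading 28.1°, groundspeed 240.8 kt
Leg 6: desired track 311.0°; wind correction -5.3° → command heading 305.7°, groundspeed 231.7 kt

Leg 1: heading=205.4°, groundspeed=194.1 kt
Leg 2: heading=261.3°, groundspeed=213.3 kt
Leg 3: heading=82.2°, groundspeed=224.1 kt
Leg 4: heading=45.4°, groundspeed=237.1 kt
Leg 5: heading=28.1°, groundspeed=240.8 kt
Leg 6: heading=305.7°, groundspeed=231.7 kt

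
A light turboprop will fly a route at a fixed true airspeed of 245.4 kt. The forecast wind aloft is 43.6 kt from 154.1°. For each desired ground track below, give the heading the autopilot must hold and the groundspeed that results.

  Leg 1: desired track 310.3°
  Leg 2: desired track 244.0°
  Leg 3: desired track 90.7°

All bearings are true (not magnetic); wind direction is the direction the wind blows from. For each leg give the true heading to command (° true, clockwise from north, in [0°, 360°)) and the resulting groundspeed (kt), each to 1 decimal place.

Leg 1: desired track 310.3°; wind correction -4.1° → command heading 306.2°, groundspeed 284.7 kt
Leg 2: desired track 244.0°; wind correction -10.2° → command heading 233.8°, groundspeed 241.4 kt
Leg 3: desired track 90.7°; wind correction +9.1° → command heading 99.8°, groundspeed 222.8 kt

Leg 1: heading=306.2°, groundspeed=284.7 kt
Leg 2: heading=233.8°, groundspeed=241.4 kt
Leg 3: heading=99.8°, groundspeed=222.8 kt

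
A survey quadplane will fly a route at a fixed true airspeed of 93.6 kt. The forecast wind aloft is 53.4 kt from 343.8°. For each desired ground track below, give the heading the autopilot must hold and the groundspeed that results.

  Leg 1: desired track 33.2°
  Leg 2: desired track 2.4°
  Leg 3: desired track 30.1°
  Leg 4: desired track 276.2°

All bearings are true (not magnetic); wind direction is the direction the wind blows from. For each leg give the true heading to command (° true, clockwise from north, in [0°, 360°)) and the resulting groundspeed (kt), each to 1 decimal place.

Leg 1: heading=7.5°, groundspeed=49.6 kt
Leg 2: heading=351.9°, groundspeed=41.4 kt
Leg 3: heading=5.7°, groundspeed=48.4 kt
Leg 4: heading=308.0°, groundspeed=59.2 kt

Leg 1: desired track 33.2°; wind correction -25.7° → command heading 7.5°, groundspeed 49.6 kt
Leg 2: desired track 2.4°; wind correction -10.5° → command heading 351.9°, groundspeed 41.4 kt
Leg 3: desired track 30.1°; wind correction -24.4° → command heading 5.7°, groundspeed 48.4 kt
Leg 4: desired track 276.2°; wind correction +31.8° → command heading 308.0°, groundspeed 59.2 kt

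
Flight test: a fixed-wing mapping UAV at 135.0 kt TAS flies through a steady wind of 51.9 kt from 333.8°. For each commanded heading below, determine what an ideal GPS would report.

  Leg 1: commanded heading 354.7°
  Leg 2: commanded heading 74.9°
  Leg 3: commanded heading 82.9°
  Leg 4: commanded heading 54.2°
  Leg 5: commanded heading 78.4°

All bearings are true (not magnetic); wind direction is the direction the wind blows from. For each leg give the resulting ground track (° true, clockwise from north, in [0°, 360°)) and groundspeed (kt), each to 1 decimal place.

Leg 1: track=6.8°, groundspeed=88.5 kt
Leg 2: track=94.3°, groundspeed=153.7 kt
Leg 3: track=100.8°, groundspeed=159.7 kt
Leg 4: track=76.2°, groundspeed=136.3 kt
Leg 5: track=97.1°, groundspeed=156.4 kt

Leg 1: heading 354.7°; drift +12.1° → track 6.8°, groundspeed 88.5 kt
Leg 2: heading 74.9°; drift +19.4° → track 94.3°, groundspeed 153.7 kt
Leg 3: heading 82.9°; drift +17.9° → track 100.8°, groundspeed 159.7 kt
Leg 4: heading 54.2°; drift +22.0° → track 76.2°, groundspeed 136.3 kt
Leg 5: heading 78.4°; drift +18.7° → track 97.1°, groundspeed 156.4 kt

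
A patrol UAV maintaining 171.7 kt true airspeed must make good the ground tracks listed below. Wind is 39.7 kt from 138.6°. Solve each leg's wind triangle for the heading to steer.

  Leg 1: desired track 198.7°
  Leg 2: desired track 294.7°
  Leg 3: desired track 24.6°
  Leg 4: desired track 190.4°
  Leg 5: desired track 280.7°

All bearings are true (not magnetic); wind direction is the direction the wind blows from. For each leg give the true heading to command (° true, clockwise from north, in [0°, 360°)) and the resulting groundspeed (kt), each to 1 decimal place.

Leg 1: heading=187.1°, groundspeed=148.4 kt
Leg 2: heading=289.3°, groundspeed=207.2 kt
Leg 3: heading=36.8°, groundspeed=184.0 kt
Leg 4: heading=179.9°, groundspeed=144.3 kt
Leg 5: heading=272.5°, groundspeed=201.3 kt

Leg 1: desired track 198.7°; wind correction -11.6° → command heading 187.1°, groundspeed 148.4 kt
Leg 2: desired track 294.7°; wind correction -5.4° → command heading 289.3°, groundspeed 207.2 kt
Leg 3: desired track 24.6°; wind correction +12.2° → command heading 36.8°, groundspeed 184.0 kt
Leg 4: desired track 190.4°; wind correction -10.5° → command heading 179.9°, groundspeed 144.3 kt
Leg 5: desired track 280.7°; wind correction -8.2° → command heading 272.5°, groundspeed 201.3 kt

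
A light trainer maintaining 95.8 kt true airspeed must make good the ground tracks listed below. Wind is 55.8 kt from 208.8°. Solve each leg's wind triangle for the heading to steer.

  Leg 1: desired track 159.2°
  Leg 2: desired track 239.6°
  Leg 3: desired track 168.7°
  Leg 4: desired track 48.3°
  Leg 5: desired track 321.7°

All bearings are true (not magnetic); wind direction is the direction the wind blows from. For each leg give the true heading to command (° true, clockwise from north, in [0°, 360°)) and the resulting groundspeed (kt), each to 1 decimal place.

Leg 1: desired track 159.2°; wind correction +26.3° → command heading 185.5°, groundspeed 49.7 kt
Leg 2: desired track 239.6°; wind correction -17.4° → command heading 222.2°, groundspeed 43.5 kt
Leg 3: desired track 168.7°; wind correction +22.0° → command heading 190.7°, groundspeed 46.1 kt
Leg 4: desired track 48.3°; wind correction +11.2° → command heading 59.5°, groundspeed 146.6 kt
Leg 5: desired track 321.7°; wind correction -32.4° → command heading 289.3°, groundspeed 102.6 kt

Leg 1: heading=185.5°, groundspeed=49.7 kt
Leg 2: heading=222.2°, groundspeed=43.5 kt
Leg 3: heading=190.7°, groundspeed=46.1 kt
Leg 4: heading=59.5°, groundspeed=146.6 kt
Leg 5: heading=289.3°, groundspeed=102.6 kt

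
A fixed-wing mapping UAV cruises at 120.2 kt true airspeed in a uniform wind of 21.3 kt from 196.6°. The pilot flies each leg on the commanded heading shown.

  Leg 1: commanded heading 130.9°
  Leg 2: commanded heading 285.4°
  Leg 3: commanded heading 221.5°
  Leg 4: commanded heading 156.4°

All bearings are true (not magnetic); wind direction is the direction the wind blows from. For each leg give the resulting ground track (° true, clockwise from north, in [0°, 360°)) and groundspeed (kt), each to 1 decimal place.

Leg 1: heading 130.9°; drift -9.9° → track 121.0°, groundspeed 113.1 kt
Leg 2: heading 285.4°; drift +10.1° → track 295.5°, groundspeed 121.6 kt
Leg 3: heading 221.5°; drift +5.1° → track 226.6°, groundspeed 101.3 kt
Leg 4: heading 156.4°; drift -7.5° → track 148.9°, groundspeed 104.8 kt

Leg 1: track=121.0°, groundspeed=113.1 kt
Leg 2: track=295.5°, groundspeed=121.6 kt
Leg 3: track=226.6°, groundspeed=101.3 kt
Leg 4: track=148.9°, groundspeed=104.8 kt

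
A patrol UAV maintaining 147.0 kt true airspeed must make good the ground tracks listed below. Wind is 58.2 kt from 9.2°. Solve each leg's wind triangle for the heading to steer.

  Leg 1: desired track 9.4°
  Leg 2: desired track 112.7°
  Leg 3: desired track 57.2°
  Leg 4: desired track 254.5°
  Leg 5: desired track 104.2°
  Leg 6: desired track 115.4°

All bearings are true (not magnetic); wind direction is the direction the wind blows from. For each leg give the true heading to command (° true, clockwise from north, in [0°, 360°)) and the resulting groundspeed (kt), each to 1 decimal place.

Leg 1: heading=9.3°, groundspeed=88.8 kt
Leg 2: heading=90.1°, groundspeed=149.3 kt
Leg 3: heading=40.1°, groundspeed=101.5 kt
Leg 4: heading=275.6°, groundspeed=161.5 kt
Leg 5: heading=81.0°, groundspeed=140.2 kt
Leg 6: heading=93.1°, groundspeed=152.2 kt

Leg 1: desired track 9.4°; wind correction -0.1° → command heading 9.3°, groundspeed 88.8 kt
Leg 2: desired track 112.7°; wind correction -22.6° → command heading 90.1°, groundspeed 149.3 kt
Leg 3: desired track 57.2°; wind correction -17.1° → command heading 40.1°, groundspeed 101.5 kt
Leg 4: desired track 254.5°; wind correction +21.1° → command heading 275.6°, groundspeed 161.5 kt
Leg 5: desired track 104.2°; wind correction -23.2° → command heading 81.0°, groundspeed 140.2 kt
Leg 6: desired track 115.4°; wind correction -22.3° → command heading 93.1°, groundspeed 152.2 kt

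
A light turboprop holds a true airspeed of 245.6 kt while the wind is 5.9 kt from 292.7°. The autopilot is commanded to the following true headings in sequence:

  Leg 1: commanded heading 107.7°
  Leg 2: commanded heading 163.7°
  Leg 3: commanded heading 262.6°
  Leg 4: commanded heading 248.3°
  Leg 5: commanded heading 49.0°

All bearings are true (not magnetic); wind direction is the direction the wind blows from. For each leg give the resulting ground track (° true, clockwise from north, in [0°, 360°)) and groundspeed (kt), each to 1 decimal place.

Leg 1: track=107.8°, groundspeed=251.5 kt
Leg 2: track=162.6°, groundspeed=249.4 kt
Leg 3: track=261.9°, groundspeed=240.5 kt
Leg 4: track=247.3°, groundspeed=241.4 kt
Leg 5: track=50.2°, groundspeed=248.3 kt

Leg 1: heading 107.7°; drift +0.1° → track 107.8°, groundspeed 251.5 kt
Leg 2: heading 163.7°; drift -1.1° → track 162.6°, groundspeed 249.4 kt
Leg 3: heading 262.6°; drift -0.7° → track 261.9°, groundspeed 240.5 kt
Leg 4: heading 248.3°; drift -1.0° → track 247.3°, groundspeed 241.4 kt
Leg 5: heading 49.0°; drift +1.2° → track 50.2°, groundspeed 248.3 kt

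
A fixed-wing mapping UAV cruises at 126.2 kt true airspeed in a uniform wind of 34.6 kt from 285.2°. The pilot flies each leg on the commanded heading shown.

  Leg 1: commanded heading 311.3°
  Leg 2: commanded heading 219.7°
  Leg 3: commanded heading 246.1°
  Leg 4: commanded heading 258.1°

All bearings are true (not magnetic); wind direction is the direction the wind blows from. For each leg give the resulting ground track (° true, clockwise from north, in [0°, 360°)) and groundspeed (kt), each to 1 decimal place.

Leg 1: track=320.4°, groundspeed=96.3 kt
Leg 2: track=204.0°, groundspeed=116.2 kt
Leg 3: track=233.7°, groundspeed=101.7 kt
Leg 4: track=248.7°, groundspeed=96.7 kt

Leg 1: heading 311.3°; drift +9.1° → track 320.4°, groundspeed 96.3 kt
Leg 2: heading 219.7°; drift -15.7° → track 204.0°, groundspeed 116.2 kt
Leg 3: heading 246.1°; drift -12.4° → track 233.7°, groundspeed 101.7 kt
Leg 4: heading 258.1°; drift -9.4° → track 248.7°, groundspeed 96.7 kt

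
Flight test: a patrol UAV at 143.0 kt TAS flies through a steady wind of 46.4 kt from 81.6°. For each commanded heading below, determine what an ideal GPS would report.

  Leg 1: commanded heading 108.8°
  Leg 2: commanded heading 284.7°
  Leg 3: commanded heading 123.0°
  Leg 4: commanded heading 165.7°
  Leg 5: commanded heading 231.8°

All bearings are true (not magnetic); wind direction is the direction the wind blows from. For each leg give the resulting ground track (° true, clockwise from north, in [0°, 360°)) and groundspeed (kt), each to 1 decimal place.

Leg 1: track=120.6°, groundspeed=103.9 kt
Leg 2: track=279.1°, groundspeed=186.6 kt
Leg 3: track=138.8°, groundspeed=112.5 kt
Leg 4: track=184.2°, groundspeed=145.7 kt
Leg 5: track=239.0°, groundspeed=184.7 kt

Leg 1: heading 108.8°; drift +11.8° → track 120.6°, groundspeed 103.9 kt
Leg 2: heading 284.7°; drift -5.6° → track 279.1°, groundspeed 186.6 kt
Leg 3: heading 123.0°; drift +15.8° → track 138.8°, groundspeed 112.5 kt
Leg 4: heading 165.7°; drift +18.5° → track 184.2°, groundspeed 145.7 kt
Leg 5: heading 231.8°; drift +7.2° → track 239.0°, groundspeed 184.7 kt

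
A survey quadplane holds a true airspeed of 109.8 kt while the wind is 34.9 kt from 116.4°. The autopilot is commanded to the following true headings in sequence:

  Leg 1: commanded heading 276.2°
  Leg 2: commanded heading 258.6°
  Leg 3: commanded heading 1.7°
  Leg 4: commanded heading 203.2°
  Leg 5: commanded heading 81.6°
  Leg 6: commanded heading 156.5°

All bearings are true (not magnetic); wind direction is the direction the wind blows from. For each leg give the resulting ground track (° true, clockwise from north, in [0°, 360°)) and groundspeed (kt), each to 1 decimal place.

Leg 1: heading 276.2°; drift +4.8° → track 281.0°, groundspeed 143.1 kt
Leg 2: heading 258.6°; drift +8.9° → track 267.5°, groundspeed 139.0 kt
Leg 3: heading 1.7°; drift -14.3° → track 347.4°, groundspeed 128.4 kt
Leg 4: heading 203.2°; drift +17.9° → track 221.1°, groundspeed 113.3 kt
Leg 5: heading 81.6°; drift -13.8° → track 67.8°, groundspeed 83.6 kt
Leg 6: heading 156.5°; drift +15.1° → track 171.6°, groundspeed 86.1 kt

Leg 1: track=281.0°, groundspeed=143.1 kt
Leg 2: track=267.5°, groundspeed=139.0 kt
Leg 3: track=347.4°, groundspeed=128.4 kt
Leg 4: track=221.1°, groundspeed=113.3 kt
Leg 5: track=67.8°, groundspeed=83.6 kt
Leg 6: track=171.6°, groundspeed=86.1 kt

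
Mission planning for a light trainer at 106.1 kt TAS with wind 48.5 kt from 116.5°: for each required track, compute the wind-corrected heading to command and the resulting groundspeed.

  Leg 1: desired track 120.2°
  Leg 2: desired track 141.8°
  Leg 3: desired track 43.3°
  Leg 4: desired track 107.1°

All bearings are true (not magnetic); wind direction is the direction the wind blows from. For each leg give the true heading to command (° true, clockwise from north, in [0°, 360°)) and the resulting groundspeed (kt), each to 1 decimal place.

Leg 1: heading=118.5°, groundspeed=57.7 kt
Leg 2: heading=130.5°, groundspeed=60.2 kt
Leg 3: heading=69.3°, groundspeed=81.4 kt
Leg 4: heading=111.4°, groundspeed=58.0 kt

Leg 1: desired track 120.2°; wind correction -1.7° → command heading 118.5°, groundspeed 57.7 kt
Leg 2: desired track 141.8°; wind correction -11.3° → command heading 130.5°, groundspeed 60.2 kt
Leg 3: desired track 43.3°; wind correction +26.0° → command heading 69.3°, groundspeed 81.4 kt
Leg 4: desired track 107.1°; wind correction +4.3° → command heading 111.4°, groundspeed 58.0 kt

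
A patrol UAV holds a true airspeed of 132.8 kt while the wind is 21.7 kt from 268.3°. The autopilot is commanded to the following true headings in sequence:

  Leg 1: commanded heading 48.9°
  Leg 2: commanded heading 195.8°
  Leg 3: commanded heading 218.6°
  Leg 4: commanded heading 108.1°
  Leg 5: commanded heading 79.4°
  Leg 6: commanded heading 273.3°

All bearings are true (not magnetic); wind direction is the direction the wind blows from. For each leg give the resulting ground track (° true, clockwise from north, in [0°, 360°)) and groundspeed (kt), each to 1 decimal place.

Leg 1: heading 48.9°; drift +5.3° → track 54.2°, groundspeed 150.2 kt
Leg 2: heading 195.8°; drift -9.3° → track 186.5°, groundspeed 128.0 kt
Leg 3: heading 218.6°; drift -7.9° → track 210.7°, groundspeed 119.9 kt
Leg 4: heading 108.1°; drift -2.7° → track 105.4°, groundspeed 153.4 kt
Leg 5: heading 79.4°; drift +1.2° → track 80.6°, groundspeed 154.3 kt
Leg 6: heading 273.3°; drift +1.0° → track 274.3°, groundspeed 111.2 kt

Leg 1: track=54.2°, groundspeed=150.2 kt
Leg 2: track=186.5°, groundspeed=128.0 kt
Leg 3: track=210.7°, groundspeed=119.9 kt
Leg 4: track=105.4°, groundspeed=153.4 kt
Leg 5: track=80.6°, groundspeed=154.3 kt
Leg 6: track=274.3°, groundspeed=111.2 kt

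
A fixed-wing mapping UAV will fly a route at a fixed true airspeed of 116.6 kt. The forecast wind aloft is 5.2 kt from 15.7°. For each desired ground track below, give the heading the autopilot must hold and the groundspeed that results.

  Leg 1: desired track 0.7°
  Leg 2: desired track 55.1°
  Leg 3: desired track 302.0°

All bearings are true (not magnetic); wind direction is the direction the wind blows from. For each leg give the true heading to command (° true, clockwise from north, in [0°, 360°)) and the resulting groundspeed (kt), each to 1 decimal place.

Leg 1: desired track 0.7°; wind correction +0.7° → command heading 1.4°, groundspeed 111.6 kt
Leg 2: desired track 55.1°; wind correction -1.6° → command heading 53.5°, groundspeed 112.5 kt
Leg 3: desired track 302.0°; wind correction +2.5° → command heading 304.5°, groundspeed 115.0 kt

Leg 1: heading=1.4°, groundspeed=111.6 kt
Leg 2: heading=53.5°, groundspeed=112.5 kt
Leg 3: heading=304.5°, groundspeed=115.0 kt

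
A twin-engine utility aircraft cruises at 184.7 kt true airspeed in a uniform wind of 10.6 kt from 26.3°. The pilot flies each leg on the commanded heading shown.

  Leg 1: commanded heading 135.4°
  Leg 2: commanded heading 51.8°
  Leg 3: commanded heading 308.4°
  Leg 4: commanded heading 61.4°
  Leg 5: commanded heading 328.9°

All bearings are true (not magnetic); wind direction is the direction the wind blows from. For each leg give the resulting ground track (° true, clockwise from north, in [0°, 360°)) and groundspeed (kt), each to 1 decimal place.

Leg 1: heading 135.4°; drift +3.0° → track 138.4°, groundspeed 188.4 kt
Leg 2: heading 51.8°; drift +1.5° → track 53.3°, groundspeed 175.2 kt
Leg 3: heading 308.4°; drift -3.3° → track 305.1°, groundspeed 182.8 kt
Leg 4: heading 61.4°; drift +2.0° → track 63.4°, groundspeed 176.1 kt
Leg 5: heading 328.9°; drift -2.9° → track 326.0°, groundspeed 179.2 kt

Leg 1: track=138.4°, groundspeed=188.4 kt
Leg 2: track=53.3°, groundspeed=175.2 kt
Leg 3: track=305.1°, groundspeed=182.8 kt
Leg 4: track=63.4°, groundspeed=176.1 kt
Leg 5: track=326.0°, groundspeed=179.2 kt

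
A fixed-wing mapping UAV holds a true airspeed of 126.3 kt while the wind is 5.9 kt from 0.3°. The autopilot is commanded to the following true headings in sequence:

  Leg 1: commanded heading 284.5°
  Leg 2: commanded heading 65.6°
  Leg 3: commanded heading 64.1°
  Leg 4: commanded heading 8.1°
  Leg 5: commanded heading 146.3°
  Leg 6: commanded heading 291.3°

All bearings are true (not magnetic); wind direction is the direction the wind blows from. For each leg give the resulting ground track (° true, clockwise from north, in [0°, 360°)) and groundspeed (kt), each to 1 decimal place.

Leg 1: heading 284.5°; drift -2.6° → track 281.9°, groundspeed 125.0 kt
Leg 2: heading 65.6°; drift +2.5° → track 68.1°, groundspeed 124.0 kt
Leg 3: heading 64.1°; drift +2.5° → track 66.6°, groundspeed 123.8 kt
Leg 4: heading 8.1°; drift +0.4° → track 8.5°, groundspeed 120.5 kt
Leg 5: heading 146.3°; drift +1.4° → track 147.7°, groundspeed 131.2 kt
Leg 6: heading 291.3°; drift -2.5° → track 288.8°, groundspeed 124.3 kt

Leg 1: track=281.9°, groundspeed=125.0 kt
Leg 2: track=68.1°, groundspeed=124.0 kt
Leg 3: track=66.6°, groundspeed=123.8 kt
Leg 4: track=8.5°, groundspeed=120.5 kt
Leg 5: track=147.7°, groundspeed=131.2 kt
Leg 6: track=288.8°, groundspeed=124.3 kt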